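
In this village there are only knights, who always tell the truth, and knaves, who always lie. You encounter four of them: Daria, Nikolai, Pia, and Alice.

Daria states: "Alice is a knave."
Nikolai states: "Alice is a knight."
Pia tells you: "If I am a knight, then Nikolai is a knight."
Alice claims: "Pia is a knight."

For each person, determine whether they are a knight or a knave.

Daria: knave, Nikolai: knight, Pia: knight, Alice: knight

Consider Daria. Suppose Daria is a knight.
Then no assignment of the remaining roles makes every statement match its speaker's type — contradiction.
So Daria is a knave.
Consider Nikolai. Suppose Nikolai is a knave.
Then whichever role Pia has, Pia's statement has the wrong truth value — contradiction.
So Nikolai is a knight.
With that fixed, Pia's statement is true, so Pia is a knight.
With that fixed, Alice's statement is true, so Alice is a knight.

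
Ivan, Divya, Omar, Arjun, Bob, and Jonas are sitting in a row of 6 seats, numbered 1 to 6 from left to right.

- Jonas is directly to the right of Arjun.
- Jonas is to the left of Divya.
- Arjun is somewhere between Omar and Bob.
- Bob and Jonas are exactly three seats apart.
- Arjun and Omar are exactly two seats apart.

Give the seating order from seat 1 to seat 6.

From clue 1: Arjun is in {1,2,3,4,5}.
From clues 1–2: Divya is in {3,4,5,6}.
From clues 1–3: Arjun is in {2,3}.
From clues 1–5: Bob → seat 1, Ivan → seat 2, Arjun → seat 3, Jonas → seat 4, Omar → seat 5, Divya → seat 6.

Bob, Ivan, Arjun, Jonas, Omar, Divya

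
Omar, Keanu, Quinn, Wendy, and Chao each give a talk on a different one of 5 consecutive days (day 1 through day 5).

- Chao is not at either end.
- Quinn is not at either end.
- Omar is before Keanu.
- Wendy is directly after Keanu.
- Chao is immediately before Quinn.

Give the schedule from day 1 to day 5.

From clue 1: Chao is in {2,3,4}.
From clues 1–2: Quinn is in {2,3,4}.
From clues 1–4: Omar → day 1, Keanu → day 4, Wendy → day 5.
From clues 1–5: Chao → day 2, Quinn → day 3.

Omar, Chao, Quinn, Keanu, Wendy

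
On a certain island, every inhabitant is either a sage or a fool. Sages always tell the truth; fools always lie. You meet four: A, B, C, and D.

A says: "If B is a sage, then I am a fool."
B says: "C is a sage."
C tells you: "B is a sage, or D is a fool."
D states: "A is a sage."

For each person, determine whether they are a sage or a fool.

A: sage, B: fool, C: fool, D: sage

Consider A. Suppose A is a fool.
Then A's own statement would have to be false, but it can't be — contradiction.
So A is a sage.
With that fixed, D's statement is true, so D is a sage.
Consider B. Suppose B is a sage.
Then A's statement comes out false, contradicting A being a sage.
So B is a fool.
With that fixed, C's statement is false, so C is a fool.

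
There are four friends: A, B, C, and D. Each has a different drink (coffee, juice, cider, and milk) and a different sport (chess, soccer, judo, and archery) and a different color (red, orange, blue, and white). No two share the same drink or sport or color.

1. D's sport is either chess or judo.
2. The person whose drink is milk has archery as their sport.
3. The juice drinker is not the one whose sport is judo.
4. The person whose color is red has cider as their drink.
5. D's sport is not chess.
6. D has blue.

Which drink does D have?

With clues 1–2, milk is impossible for D's drink.
With clues 1–5, juice is impossible for D's drink.
With clues 1–6, cider is impossible for D's drink.
That leaves coffee.

coffee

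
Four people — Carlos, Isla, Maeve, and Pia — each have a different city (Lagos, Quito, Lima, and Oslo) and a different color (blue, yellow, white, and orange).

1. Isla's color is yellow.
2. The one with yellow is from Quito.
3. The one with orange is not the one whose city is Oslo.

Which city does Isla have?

Quito

With clues 1–2, Lagos, Lima, and Oslo are impossible for Isla's city.
That leaves Quito.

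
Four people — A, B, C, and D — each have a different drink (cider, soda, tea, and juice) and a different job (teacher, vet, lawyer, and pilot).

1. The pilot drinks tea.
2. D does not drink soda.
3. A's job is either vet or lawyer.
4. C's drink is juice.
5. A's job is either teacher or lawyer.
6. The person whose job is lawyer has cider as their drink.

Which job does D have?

pilot

With clues 1–5, lawyer is impossible for D's job.
With clues 1–6, teacher and vet are impossible for D's job.
That leaves pilot.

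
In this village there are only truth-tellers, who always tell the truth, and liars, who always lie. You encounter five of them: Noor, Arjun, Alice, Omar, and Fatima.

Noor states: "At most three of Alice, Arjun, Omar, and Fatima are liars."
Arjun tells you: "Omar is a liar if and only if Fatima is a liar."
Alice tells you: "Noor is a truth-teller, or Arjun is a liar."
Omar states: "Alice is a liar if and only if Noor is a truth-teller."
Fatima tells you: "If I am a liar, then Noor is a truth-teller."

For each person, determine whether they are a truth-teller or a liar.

Noor: truth-teller, Arjun: liar, Alice: truth-teller, Omar: liar, Fatima: truth-teller

Consider Noor. Suppose Noor is a liar.
Then no assignment of the remaining roles makes every statement match its speaker's type — contradiction.
So Noor is a truth-teller.
With that fixed, Alice's statement is true, so Alice is a truth-teller.
With that fixed, Omar's statement is false, so Omar is a liar.
With that fixed, Fatima's statement is true, so Fatima is a truth-teller.
With that fixed, Arjun's statement is false, so Arjun is a liar.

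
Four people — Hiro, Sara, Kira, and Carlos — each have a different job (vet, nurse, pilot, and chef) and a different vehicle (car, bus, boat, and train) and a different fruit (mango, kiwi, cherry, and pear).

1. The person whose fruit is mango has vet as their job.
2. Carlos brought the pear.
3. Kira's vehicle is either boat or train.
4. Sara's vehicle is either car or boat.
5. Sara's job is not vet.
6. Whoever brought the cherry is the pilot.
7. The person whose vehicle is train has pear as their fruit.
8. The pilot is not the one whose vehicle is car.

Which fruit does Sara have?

kiwi

With clues 1–2, pear is impossible for Sara's fruit.
With clues 1–5, mango is impossible for Sara's fruit.
With clues 1–8, cherry is impossible for Sara's fruit.
That leaves kiwi.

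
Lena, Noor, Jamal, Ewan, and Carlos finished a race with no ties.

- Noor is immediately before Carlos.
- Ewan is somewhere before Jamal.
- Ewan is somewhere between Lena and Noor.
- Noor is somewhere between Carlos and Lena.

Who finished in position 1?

Lena

With clue 1, Carlos is ruled out for place 1.
With clues 1–2, Jamal is ruled out for place 1.
With clues 1–3, Ewan is ruled out for place 1.
With clues 1–4, Noor is ruled out for place 1.
So place 1 is Lena.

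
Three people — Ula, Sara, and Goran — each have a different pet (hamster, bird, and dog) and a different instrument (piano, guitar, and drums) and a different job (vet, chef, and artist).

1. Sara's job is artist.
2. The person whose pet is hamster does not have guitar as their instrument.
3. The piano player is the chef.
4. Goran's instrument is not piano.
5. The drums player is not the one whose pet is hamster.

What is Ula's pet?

With clues 1–5, bird and dog are impossible for Ula's pet.
That leaves hamster.

hamster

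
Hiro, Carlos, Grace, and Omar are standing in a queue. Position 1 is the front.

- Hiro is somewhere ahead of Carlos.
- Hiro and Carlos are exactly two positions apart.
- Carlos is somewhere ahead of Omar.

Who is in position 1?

Hiro

With clue 1, Carlos is ruled out for position 1.
With clues 1–3, Grace and Omar are ruled out for position 1.
So position 1 is Hiro.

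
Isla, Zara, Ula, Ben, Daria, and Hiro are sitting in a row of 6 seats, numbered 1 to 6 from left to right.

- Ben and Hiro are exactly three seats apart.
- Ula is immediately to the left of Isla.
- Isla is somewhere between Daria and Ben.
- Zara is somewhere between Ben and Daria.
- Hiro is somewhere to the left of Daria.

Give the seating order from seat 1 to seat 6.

Ben, Ula, Isla, Hiro, Zara, Daria

From clues 1–2: Isla is in {2,3,4,5,6}.
From clues 1–3: Isla is in {3,4,5}.
From clues 1–4: Isla is in {3,5}.
From clues 1–5: Ben → seat 1, Ula → seat 2, Isla → seat 3, Hiro → seat 4, Zara → seat 5, Daria → seat 6.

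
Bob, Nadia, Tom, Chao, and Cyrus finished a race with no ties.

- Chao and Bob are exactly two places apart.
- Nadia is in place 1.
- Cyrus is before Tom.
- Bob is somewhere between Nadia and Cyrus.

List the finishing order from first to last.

Nadia, Bob, Cyrus, Chao, Tom

From clues 1–2: Nadia → place 1.
From clues 1–3: Tom is in {4,5}.
From clues 1–4: Bob → place 2, Cyrus → place 3, Chao → place 4, Tom → place 5.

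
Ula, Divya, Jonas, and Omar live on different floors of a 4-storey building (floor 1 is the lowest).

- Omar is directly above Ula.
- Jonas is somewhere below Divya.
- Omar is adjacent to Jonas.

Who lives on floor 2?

Omar

With clues 1–2, Jonas is ruled out for floor 2.
With clues 1–3, Divya and Ula are ruled out for floor 2.
So floor 2 is Omar.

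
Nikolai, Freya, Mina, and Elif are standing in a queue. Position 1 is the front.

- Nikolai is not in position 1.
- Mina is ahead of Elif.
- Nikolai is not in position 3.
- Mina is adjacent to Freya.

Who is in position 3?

With clues 1–3, Nikolai is ruled out for position 3.
With clues 1–4, Freya and Mina are ruled out for position 3.
So position 3 is Elif.

Elif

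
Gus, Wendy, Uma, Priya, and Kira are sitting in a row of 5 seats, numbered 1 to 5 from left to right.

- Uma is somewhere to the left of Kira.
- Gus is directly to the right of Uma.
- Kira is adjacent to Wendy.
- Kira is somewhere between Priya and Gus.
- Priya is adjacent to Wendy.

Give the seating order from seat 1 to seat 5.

From clue 1: Uma is in {1,2,3,4}.
From clues 1–2: Gus is in {2,3,4}.
From clues 1–3: Gus is in {2,3}.
From clues 1–4: Uma → seat 1, Gus → seat 2, Priya → seat 5.
From clues 1–5: Kira → seat 3, Wendy → seat 4.

Uma, Gus, Kira, Wendy, Priya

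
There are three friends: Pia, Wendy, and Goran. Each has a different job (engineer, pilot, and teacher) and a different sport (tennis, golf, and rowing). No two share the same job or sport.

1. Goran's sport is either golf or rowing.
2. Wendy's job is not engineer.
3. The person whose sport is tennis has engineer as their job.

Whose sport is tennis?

Pia

Clue 1 rules out Goran for the one with sport tennis.
With clues 1–3, Wendy is impossible for the one with sport tennis.
That leaves Pia.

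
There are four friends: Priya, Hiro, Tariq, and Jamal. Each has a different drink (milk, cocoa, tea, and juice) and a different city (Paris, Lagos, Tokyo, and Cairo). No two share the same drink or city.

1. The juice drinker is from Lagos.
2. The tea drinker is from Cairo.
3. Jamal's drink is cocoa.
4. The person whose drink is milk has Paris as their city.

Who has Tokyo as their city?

Jamal

With clues 1–4, Hiro, Priya, and Tariq are impossible for the one with city Tokyo.
That leaves Jamal.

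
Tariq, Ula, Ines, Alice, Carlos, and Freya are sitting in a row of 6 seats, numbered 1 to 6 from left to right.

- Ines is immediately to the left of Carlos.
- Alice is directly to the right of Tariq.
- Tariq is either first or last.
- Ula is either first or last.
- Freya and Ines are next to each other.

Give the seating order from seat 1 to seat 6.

From clue 1: Ines is in {1,2,3,4,5}.
From clues 1–2: Tariq is in {1,2,3,4,5}.
From clues 1–3: Tariq → seat 1, Alice → seat 2.
From clues 1–4: Ula → seat 6.
From clues 1–5: Freya → seat 3, Ines → seat 4, Carlos → seat 5.

Tariq, Alice, Freya, Ines, Carlos, Ula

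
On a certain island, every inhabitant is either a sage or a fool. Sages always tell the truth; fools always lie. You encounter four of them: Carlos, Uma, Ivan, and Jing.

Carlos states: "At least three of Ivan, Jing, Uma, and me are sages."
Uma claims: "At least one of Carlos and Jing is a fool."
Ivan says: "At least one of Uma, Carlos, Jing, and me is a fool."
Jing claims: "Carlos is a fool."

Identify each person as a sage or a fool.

Carlos: sage, Uma: sage, Ivan: sage, Jing: fool

Consider Carlos. Suppose Carlos is a fool.
Then no assignment of the remaining roles makes every statement match its speaker's type — contradiction.
So Carlos is a sage.
With that fixed, Jing's statement is false, so Jing is a fool.
With that fixed, Uma's statement is true, so Uma is a sage.
With that fixed, Ivan's statement is true, so Ivan is a sage.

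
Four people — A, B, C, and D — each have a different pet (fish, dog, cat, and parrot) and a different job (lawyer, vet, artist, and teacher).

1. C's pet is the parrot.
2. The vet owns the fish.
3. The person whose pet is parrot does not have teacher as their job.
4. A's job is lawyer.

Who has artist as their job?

C

With clues 1–4, A, B, and D are impossible for the one with job artist.
That leaves C.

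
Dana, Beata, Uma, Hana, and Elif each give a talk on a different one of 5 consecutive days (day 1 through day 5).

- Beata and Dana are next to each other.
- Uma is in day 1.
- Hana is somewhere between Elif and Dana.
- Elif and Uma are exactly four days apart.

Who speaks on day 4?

With clues 1–2, Uma is ruled out for day 4.
With clues 1–3, Elif is ruled out for day 4.
With clues 1–4, Beata and Dana are ruled out for day 4.
So day 4 is Hana.

Hana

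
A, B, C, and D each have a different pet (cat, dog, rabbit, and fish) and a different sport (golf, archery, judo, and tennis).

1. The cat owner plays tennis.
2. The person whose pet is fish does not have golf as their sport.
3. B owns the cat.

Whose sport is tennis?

B

With clues 1–3, A, C, and D are impossible for the one with sport tennis.
That leaves B.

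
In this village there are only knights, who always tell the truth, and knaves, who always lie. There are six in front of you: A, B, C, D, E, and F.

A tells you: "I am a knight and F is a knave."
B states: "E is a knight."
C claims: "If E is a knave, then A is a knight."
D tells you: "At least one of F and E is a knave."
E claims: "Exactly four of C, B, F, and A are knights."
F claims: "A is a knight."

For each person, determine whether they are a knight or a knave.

A: knave, B: knave, C: knave, D: knight, E: knave, F: knave

Consider A. Suppose A is a knight.
Then no assignment of the remaining roles makes every statement match its speaker's type — contradiction.
So A is a knave.
With that fixed, E's statement is false, so E is a knave.
With that fixed, F's statement is false, so F is a knave.
With that fixed, B's statement is false, so B is a knave.
With that fixed, C's statement is false, so C is a knave.
With that fixed, D's statement is true, so D is a knight.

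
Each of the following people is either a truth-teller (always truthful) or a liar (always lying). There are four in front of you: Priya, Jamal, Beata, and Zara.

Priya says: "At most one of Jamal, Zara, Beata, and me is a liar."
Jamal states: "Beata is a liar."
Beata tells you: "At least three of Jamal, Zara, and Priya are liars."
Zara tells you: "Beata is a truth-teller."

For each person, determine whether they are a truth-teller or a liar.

Priya: liar, Jamal: truth-teller, Beata: liar, Zara: liar

Consider Priya. Suppose Priya is a truth-teller.
Then no assignment of the remaining roles makes every statement match its speaker's type — contradiction.
So Priya is a liar.
Consider Jamal. Suppose Jamal is a liar.
Then no assignment of the remaining roles makes every statement match its speaker's type — contradiction.
So Jamal is a truth-teller.
With that fixed, Beata's statement is false, so Beata is a liar.
With that fixed, Zara's statement is false, so Zara is a liar.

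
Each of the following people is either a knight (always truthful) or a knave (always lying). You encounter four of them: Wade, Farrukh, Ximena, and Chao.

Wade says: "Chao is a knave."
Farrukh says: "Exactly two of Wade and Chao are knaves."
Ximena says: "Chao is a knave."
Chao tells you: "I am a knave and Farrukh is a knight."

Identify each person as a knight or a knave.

Wade: knight, Farrukh: knave, Ximena: knight, Chao: knave

Consider Wade. Suppose Wade is a knave.
Then no assignment of the remaining roles makes every statement match its speaker's type — contradiction.
So Wade is a knight.
With that fixed, Farrukh's statement is false, so Farrukh is a knave.
With that fixed, Chao's statement is false, so Chao is a knave.
With that fixed, Ximena's statement is true, so Ximena is a knight.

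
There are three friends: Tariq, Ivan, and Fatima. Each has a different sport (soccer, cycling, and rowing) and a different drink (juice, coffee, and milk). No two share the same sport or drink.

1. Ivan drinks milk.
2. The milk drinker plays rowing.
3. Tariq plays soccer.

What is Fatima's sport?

With clues 1–2, rowing is impossible for Fatima's sport.
With clues 1–3, soccer is impossible for Fatima's sport.
That leaves cycling.

cycling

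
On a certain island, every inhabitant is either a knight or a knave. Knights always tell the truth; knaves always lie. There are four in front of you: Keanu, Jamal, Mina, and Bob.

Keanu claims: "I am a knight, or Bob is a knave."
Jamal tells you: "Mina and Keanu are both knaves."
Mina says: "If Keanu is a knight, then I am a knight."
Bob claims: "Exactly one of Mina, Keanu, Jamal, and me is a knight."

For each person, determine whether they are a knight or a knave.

Consider Keanu. Suppose Keanu is a knave.
Then no assignment of the remaining roles makes every statement match its speaker's type — contradiction.
So Keanu is a knight.
With that fixed, Jamal's statement is false, so Jamal is a knave.
Consider Mina. Suppose Mina is a knave.
Then whichever role Bob has, Bob's statement has the wrong truth value — contradiction.
So Mina is a knight.
With that fixed, Bob's statement is false, so Bob is a knave.

Keanu: knight, Jamal: knave, Mina: knight, Bob: knave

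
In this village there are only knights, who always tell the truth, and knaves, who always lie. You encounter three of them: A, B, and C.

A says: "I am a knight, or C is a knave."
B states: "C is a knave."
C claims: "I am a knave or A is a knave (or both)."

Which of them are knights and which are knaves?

Consider A. Suppose A is a knight.
Then whichever role C has, C's statement has the wrong truth value — contradiction.
So A is a knave.
With that fixed, C's statement is true, so C is a knight.
With that fixed, B's statement is false, so B is a knave.

A: knave, B: knave, C: knight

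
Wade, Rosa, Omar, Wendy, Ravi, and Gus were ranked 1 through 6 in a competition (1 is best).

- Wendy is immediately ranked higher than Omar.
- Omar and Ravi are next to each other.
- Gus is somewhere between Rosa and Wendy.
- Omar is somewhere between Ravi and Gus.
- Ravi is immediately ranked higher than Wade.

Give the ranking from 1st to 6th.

From clue 1: Omar is in {2,3,4,5,6}.
From clues 1–2: Omar is in {2,3,4,5}.
From clues 1–3: Rosa is in {1,2,5,6}.
From clues 1–4: Rosa is in {1,2}.
From clues 1–5: Rosa → rank 1, Gus → rank 2, Wendy → rank 3, Omar → rank 4, Ravi → rank 5, Wade → rank 6.

Rosa, Gus, Wendy, Omar, Ravi, Wade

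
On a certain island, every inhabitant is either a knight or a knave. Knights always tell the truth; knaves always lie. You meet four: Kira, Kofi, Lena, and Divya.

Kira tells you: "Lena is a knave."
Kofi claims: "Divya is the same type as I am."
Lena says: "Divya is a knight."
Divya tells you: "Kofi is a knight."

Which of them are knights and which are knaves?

Consider Kira. Suppose Kira is a knight.
Then no assignment of the remaining roles makes every statement match its speaker's type — contradiction.
So Kira is a knave.
Consider Kofi. Suppose Kofi is a knave.
Then no assignment of the remaining roles makes every statement match its speaker's type — contradiction.
So Kofi is a knight.
With that fixed, Divya's statement is true, so Divya is a knight.
With that fixed, Lena's statement is true, so Lena is a knight.

Kira: knave, Kofi: knight, Lena: knight, Divya: knight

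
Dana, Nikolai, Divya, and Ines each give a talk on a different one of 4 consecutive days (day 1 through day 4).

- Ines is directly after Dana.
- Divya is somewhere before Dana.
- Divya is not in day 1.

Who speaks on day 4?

With clue 1, Dana is ruled out for day 4.
With clues 1–2, Divya is ruled out for day 4.
With clues 1–3, Nikolai is ruled out for day 4.
So day 4 is Ines.

Ines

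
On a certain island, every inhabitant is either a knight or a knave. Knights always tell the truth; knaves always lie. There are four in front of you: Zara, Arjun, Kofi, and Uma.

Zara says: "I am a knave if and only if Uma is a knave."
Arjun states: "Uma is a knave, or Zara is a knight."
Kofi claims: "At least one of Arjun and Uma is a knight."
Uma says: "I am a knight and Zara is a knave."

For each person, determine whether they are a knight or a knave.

Zara: knave, Arjun: knave, Kofi: knight, Uma: knight

Consider Zara. Suppose Zara is a knight.
Then no assignment of the remaining roles makes every statement match its speaker's type — contradiction.
So Zara is a knave.
Consider Arjun. Suppose Arjun is a knight.
Then no assignment of the remaining roles makes every statement match its speaker's type — contradiction.
So Arjun is a knave.
Consider Kofi. Suppose Kofi is a knave.
Then no assignment of the remaining roles makes every statement match its speaker's type — contradiction.
So Kofi is a knight.
Consider Uma. Suppose Uma is a knave.
Then Zara's statement comes out true, contradicting Zara being a knave.
So Uma is a knight.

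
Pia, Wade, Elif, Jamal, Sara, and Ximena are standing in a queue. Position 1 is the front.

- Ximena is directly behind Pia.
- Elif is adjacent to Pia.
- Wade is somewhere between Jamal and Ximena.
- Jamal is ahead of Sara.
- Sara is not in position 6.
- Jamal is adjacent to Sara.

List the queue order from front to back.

From clue 1: Pia is in {1,2,3,4,5}.
From clues 1–2: Pia is in {2,3,4,5}.
From clues 1–4: Jamal is in {1,5}.
From clues 1–5: Jamal → position 1, Elif → position 4, Pia → position 5, Ximena → position 6.
From clues 1–6: Sara → position 2, Wade → position 3.

Jamal, Sara, Wade, Elif, Pia, Ximena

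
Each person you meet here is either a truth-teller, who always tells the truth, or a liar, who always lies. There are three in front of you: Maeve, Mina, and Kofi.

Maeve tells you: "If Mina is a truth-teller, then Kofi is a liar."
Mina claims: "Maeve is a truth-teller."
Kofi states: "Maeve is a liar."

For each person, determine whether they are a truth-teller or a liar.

Maeve: truth-teller, Mina: truth-teller, Kofi: liar

Consider Maeve. Suppose Maeve is a liar.
Then no assignment of the remaining roles makes every statement match its speaker's type — contradiction.
So Maeve is a truth-teller.
With that fixed, Mina's statement is true, so Mina is a truth-teller.
With that fixed, Kofi's statement is false, so Kofi is a liar.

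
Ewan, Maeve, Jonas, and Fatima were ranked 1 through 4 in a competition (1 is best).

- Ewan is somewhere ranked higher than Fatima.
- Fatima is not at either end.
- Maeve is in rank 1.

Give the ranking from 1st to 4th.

From clue 1: Ewan is in {1,2,3}.
From clues 1–2: Ewan is in {1,2}.
From clues 1–3: Maeve → rank 1, Ewan → rank 2, Fatima → rank 3, Jonas → rank 4.

Maeve, Ewan, Fatima, Jonas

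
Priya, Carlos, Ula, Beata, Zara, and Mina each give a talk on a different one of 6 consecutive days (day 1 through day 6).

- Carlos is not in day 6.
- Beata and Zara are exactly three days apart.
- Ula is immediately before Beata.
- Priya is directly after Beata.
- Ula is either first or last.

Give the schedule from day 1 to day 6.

From clue 1: Carlos is in {1,2,3,4,5}.
From clues 1–4: Priya is in {3,4,5,6}.
From clues 1–5: Ula → day 1, Beata → day 2, Priya → day 3, Carlos → day 4, Zara → day 5, Mina → day 6.

Ula, Beata, Priya, Carlos, Zara, Mina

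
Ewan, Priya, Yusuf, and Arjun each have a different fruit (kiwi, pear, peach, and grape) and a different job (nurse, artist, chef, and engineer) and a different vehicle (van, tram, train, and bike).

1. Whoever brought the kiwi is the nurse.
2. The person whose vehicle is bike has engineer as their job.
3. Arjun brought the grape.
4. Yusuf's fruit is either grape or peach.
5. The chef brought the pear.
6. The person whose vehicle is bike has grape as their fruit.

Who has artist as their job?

With clues 1–5, Ewan and Priya are impossible for the one with job artist.
With clues 1–6, Arjun is impossible for the one with job artist.
That leaves Yusuf.

Yusuf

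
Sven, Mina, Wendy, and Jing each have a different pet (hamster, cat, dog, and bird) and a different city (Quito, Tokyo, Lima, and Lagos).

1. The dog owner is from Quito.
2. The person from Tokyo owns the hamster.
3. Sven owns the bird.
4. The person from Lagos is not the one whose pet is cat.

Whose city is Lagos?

Sven

With clues 1–4, Jing, Mina, and Wendy are impossible for the one with city Lagos.
That leaves Sven.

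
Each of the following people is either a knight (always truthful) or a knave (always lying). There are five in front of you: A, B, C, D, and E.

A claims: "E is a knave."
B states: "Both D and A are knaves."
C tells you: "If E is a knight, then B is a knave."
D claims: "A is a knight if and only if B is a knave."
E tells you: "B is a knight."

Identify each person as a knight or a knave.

Consider A. Suppose A is a knave.
Then no assignment of the remaining roles makes every statement match its speaker's type — contradiction.
So A is a knight.
With that fixed, B's statement is false, so B is a knave.
With that fixed, C's statement is true, so C is a knight.
With that fixed, D's statement is true, so D is a knight.
With that fixed, E's statement is false, so E is a knave.

A: knight, B: knave, C: knight, D: knight, E: knave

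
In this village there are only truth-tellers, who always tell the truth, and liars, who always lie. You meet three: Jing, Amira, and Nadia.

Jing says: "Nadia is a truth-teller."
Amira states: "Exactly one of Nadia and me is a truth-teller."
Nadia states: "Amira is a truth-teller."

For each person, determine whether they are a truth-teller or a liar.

Consider Jing. Suppose Jing is a truth-teller.
Then no assignment of the remaining roles makes every statement match its speaker's type — contradiction.
So Jing is a liar.
Consider Amira. Suppose Amira is a truth-teller.
Then no assignment of the remaining roles makes every statement match its speaker's type — contradiction.
So Amira is a liar.
With that fixed, Nadia's statement is false, so Nadia is a liar.

Jing: liar, Amira: liar, Nadia: liar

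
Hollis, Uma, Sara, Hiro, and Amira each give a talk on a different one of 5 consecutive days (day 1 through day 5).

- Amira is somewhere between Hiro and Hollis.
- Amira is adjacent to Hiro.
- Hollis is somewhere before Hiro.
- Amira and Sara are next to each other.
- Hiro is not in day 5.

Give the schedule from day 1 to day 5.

From clue 1: Amira is in {2,3,4}.
From clues 1–3: Hollis is in {1,2,3}.
From clues 1–4: Hollis is in {1,2}.
From clues 1–5: Hollis → day 1, Sara → day 2, Amira → day 3, Hiro → day 4, Uma → day 5.

Hollis, Sara, Amira, Hiro, Uma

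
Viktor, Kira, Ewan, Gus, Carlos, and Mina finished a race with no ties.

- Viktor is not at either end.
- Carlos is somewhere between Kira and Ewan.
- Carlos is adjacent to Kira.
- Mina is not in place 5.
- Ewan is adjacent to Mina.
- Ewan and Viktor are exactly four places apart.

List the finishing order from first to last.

Ewan, Mina, Carlos, Kira, Viktor, Gus

From clue 1: Viktor is in {2,3,4,5}.
From clues 1–6: Ewan → place 1, Mina → place 2, Carlos → place 3, Kira → place 4, Viktor → place 5, Gus → place 6.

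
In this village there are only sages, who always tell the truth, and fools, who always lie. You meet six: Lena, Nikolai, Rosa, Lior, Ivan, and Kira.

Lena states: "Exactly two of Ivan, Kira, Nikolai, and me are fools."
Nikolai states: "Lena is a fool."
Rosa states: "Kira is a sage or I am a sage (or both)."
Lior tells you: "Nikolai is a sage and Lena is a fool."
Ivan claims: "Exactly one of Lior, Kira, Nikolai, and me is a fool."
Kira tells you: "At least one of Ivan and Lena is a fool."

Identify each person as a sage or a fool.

Lena: sage, Nikolai: fool, Rosa: sage, Lior: fool, Ivan: fool, Kira: sage

Consider Lena. Suppose Lena is a fool.
Then no assignment of the remaining roles makes every statement match its speaker's type — contradiction.
So Lena is a sage.
With that fixed, Nikolai's statement is false, so Nikolai is a fool.
With that fixed, Lior's statement is false, so Lior is a fool.
With that fixed, Ivan's statement is false, so Ivan is a fool.
With that fixed, Kira's statement is true, so Kira is a sage.
With that fixed, Rosa's statement is true, so Rosa is a sage.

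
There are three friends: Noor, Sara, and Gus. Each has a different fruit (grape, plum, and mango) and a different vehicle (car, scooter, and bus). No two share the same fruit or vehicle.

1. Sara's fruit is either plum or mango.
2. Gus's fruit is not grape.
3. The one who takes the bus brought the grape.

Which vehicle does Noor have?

With clues 1–3, car and scooter are impossible for Noor's vehicle.
That leaves bus.

bus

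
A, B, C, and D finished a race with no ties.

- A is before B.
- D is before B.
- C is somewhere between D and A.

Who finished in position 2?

With clues 1–2, B is ruled out for place 2.
With clues 1–3, A and D are ruled out for place 2.
So place 2 is C.

C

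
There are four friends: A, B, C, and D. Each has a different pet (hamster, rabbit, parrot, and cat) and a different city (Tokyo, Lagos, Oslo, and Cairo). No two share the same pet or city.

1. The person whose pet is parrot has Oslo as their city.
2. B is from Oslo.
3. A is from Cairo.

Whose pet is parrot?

With clues 1–2, A, C, and D are impossible for the one with pet parrot.
That leaves B.

B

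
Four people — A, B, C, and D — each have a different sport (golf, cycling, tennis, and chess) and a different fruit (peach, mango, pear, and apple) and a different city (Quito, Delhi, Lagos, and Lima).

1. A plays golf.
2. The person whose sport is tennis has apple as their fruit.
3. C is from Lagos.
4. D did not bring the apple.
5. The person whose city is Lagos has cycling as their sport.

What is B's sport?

tennis

Clue 1 rules out golf for B's sport.
With clues 1–5, chess and cycling are impossible for B's sport.
That leaves tennis.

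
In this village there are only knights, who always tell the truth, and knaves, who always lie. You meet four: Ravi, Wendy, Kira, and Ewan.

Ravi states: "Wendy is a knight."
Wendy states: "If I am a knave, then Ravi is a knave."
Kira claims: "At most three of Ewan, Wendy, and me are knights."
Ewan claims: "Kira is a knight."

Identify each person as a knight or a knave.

Ravi: knight, Wendy: knight, Kira: knight, Ewan: knight

Regardless of anyone's role, Kira's statement is true, so Kira is a knight.
With that fixed, Ewan's statement is true, so Ewan is a knight.
Consider Ravi. Suppose Ravi is a knave.
Then no assignment of the remaining roles makes every statement match its speaker's type — contradiction.
So Ravi is a knight.
Consider Wendy. Suppose Wendy is a knave.
Then Ravi's statement comes out false, contradicting Ravi being a knight.
So Wendy is a knight.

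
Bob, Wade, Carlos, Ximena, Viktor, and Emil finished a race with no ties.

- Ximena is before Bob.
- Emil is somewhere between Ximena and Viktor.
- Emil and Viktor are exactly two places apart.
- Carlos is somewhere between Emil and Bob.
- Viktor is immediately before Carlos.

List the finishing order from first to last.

Ximena, Emil, Wade, Viktor, Carlos, Bob

From clue 1: Bob is in {2,3,4,5,6}.
From clues 1–2: Emil is in {2,3,4,5}.
From clues 1–3: Emil is in {2,3,4}.
From clues 1–4: Bob is in {2,5,6}.
From clues 1–5: Ximena → place 1, Emil → place 2, Wade → place 3, Viktor → place 4, Carlos → place 5, Bob → place 6.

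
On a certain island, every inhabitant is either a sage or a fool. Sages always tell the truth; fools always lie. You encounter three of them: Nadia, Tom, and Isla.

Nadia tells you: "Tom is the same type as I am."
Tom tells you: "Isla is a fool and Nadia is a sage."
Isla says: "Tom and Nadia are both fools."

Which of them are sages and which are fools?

Nadia: sage, Tom: sage, Isla: fool

Consider Nadia. Suppose Nadia is a fool.
Then no assignment of the remaining roles makes every statement match its speaker's type — contradiction.
So Nadia is a sage.
With that fixed, Isla's statement is false, so Isla is a fool.
With that fixed, Tom's statement is true, so Tom is a sage.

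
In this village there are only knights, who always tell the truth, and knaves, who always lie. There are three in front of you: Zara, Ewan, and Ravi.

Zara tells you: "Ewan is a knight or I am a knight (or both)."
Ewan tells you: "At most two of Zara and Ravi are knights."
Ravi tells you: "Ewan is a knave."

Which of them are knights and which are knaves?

Regardless of anyone's role, Ewan's statement is true, so Ewan is a knight.
With that fixed, Ravi's statement is false, so Ravi is a knave.
With that fixed, Zara's statement is true, so Zara is a knight.

Zara: knight, Ewan: knight, Ravi: knave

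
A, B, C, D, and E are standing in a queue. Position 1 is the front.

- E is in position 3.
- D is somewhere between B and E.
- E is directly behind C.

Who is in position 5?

B

With clue 1, E is ruled out for position 5.
With clues 1–2, D is ruled out for position 5.
With clues 1–3, A and C are ruled out for position 5.
So position 5 is B.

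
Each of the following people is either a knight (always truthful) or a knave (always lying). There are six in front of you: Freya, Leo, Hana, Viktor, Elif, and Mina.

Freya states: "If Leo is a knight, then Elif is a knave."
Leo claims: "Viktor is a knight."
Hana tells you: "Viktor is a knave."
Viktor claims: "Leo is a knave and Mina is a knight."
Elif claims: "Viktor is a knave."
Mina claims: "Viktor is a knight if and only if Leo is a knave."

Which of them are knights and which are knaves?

Consider Freya. Suppose Freya is a knave.
Then no assignment of the remaining roles makes every statement match its speaker's type — contradiction.
So Freya is a knight.
Consider Leo. Suppose Leo is a knight.
Then no assignment of the remaining roles makes every statement match its speaker's type — contradiction.
So Leo is a knave.
Consider Hana. Suppose Hana is a knave.
Then no assignment of the remaining roles makes every statement match its speaker's type — contradiction.
So Hana is a knight.
Consider Viktor. Suppose Viktor is a knight.
Then Leo's statement comes out true, contradicting Leo being a knave.
So Viktor is a knave.
With that fixed, Elif's statement is true, so Elif is a knight.
With that fixed, Mina's statement is false, so Mina is a knave.

Freya: knight, Leo: knave, Hana: knight, Viktor: knave, Elif: knight, Mina: knave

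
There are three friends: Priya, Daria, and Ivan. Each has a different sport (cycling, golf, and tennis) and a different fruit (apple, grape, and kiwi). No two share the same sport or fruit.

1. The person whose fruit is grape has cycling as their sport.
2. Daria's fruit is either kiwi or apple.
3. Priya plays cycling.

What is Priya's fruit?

With clues 1–3, apple and kiwi are impossible for Priya's fruit.
That leaves grape.

grape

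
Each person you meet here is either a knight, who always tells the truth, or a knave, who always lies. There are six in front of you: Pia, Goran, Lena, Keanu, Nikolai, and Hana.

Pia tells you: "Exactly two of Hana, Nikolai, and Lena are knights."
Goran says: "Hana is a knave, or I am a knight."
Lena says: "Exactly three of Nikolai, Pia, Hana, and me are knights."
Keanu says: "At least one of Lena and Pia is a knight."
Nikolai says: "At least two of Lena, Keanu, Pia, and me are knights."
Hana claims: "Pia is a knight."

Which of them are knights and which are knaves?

Pia: knave, Goran: knight, Lena: knave, Keanu: knave, Nikolai: knave, Hana: knave

Consider Pia. Suppose Pia is a knight.
Then no assignment of the remaining roles makes every statement match its speaker's type — contradiction.
So Pia is a knave.
With that fixed, Hana's statement is false, so Hana is a knave.
With that fixed, Goran's statement is true, so Goran is a knight.
With that fixed, Lena's statement is false, so Lena is a knave.
With that fixed, Keanu's statement is false, so Keanu is a knave.
With that fixed, Nikolai's statement is false, so Nikolai is a knave.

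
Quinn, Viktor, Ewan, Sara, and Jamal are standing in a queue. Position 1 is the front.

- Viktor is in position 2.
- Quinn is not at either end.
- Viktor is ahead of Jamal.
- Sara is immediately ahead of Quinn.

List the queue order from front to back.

From clue 1: Viktor → position 2.
From clues 1–2: Quinn is in {3,4}.
From clues 1–4: Ewan → position 1, Sara → position 3, Quinn → position 4, Jamal → position 5.

Ewan, Viktor, Sara, Quinn, Jamal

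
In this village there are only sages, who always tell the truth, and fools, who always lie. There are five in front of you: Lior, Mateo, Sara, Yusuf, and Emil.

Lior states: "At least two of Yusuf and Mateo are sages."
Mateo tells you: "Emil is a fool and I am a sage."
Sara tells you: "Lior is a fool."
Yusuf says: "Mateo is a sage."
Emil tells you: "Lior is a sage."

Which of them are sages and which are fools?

Consider Lior. Suppose Lior is a sage.
Then no assignment of the remaining roles makes every statement match its speaker's type — contradiction.
So Lior is a fool.
With that fixed, Sara's statement is true, so Sara is a sage.
With that fixed, Emil's statement is false, so Emil is a fool.
Consider Mateo. Suppose Mateo is a sage.
Then no assignment of the remaining roles makes every statement match its speaker's type — contradiction.
So Mateo is a fool.
With that fixed, Yusuf's statement is false, so Yusuf is a fool.

Lior: fool, Mateo: fool, Sara: sage, Yusuf: fool, Emil: fool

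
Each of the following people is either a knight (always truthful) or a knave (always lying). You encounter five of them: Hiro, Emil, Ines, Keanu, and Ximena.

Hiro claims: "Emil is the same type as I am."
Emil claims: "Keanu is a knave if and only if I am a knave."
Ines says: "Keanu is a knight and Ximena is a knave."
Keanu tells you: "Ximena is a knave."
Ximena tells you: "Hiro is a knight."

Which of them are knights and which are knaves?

Consider Hiro. Suppose Hiro is a knight.
Then no assignment of the remaining roles makes every statement match its speaker's type — contradiction.
So Hiro is a knave.
With that fixed, Ximena's statement is false, so Ximena is a knave.
With that fixed, Keanu's statement is true, so Keanu is a knight.
With that fixed, Ines's statement is true, so Ines is a knight.
Consider Emil. Suppose Emil is a knave.
Then Hiro's statement comes out true, contradicting Hiro being a knave.
So Emil is a knight.

Hiro: knave, Emil: knight, Ines: knight, Keanu: knight, Ximena: knave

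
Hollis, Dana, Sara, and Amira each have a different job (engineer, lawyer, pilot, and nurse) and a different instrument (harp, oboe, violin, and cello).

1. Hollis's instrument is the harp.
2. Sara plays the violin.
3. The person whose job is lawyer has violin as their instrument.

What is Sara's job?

lawyer

With clues 1–3, engineer, nurse, and pilot are impossible for Sara's job.
That leaves lawyer.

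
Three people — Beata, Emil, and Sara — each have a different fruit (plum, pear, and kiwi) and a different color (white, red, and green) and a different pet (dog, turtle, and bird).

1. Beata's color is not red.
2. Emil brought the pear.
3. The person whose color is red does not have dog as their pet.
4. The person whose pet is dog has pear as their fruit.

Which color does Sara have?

red

With clues 1–4, green and white are impossible for Sara's color.
That leaves red.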